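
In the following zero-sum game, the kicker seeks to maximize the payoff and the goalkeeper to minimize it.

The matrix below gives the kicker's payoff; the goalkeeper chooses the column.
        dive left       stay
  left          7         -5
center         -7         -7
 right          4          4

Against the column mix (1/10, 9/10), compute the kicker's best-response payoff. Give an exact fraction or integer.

left: (7)·(1/10) + (-5)·(9/10) = -19/5.
center: (-7)·(1/10) + (-7)·(9/10) = -7.
right: (4)·(1/10) + (4)·(9/10) = 4.
The best pure response is right with expected payoff 4.

4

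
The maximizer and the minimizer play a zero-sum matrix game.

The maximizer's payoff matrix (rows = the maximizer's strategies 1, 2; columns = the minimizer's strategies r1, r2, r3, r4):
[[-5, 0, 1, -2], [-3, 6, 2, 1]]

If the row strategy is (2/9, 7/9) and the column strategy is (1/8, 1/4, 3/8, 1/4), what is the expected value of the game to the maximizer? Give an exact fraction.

Against (1/8, 1/4, 3/8, 1/4), each row's expected payoff is 1: -3/4; 2: 17/8.
Taking the (2/9, 7/9)-weighted average: (2/9)·(-3/4) + (7/9)·(17/8) = 107/72.

107/72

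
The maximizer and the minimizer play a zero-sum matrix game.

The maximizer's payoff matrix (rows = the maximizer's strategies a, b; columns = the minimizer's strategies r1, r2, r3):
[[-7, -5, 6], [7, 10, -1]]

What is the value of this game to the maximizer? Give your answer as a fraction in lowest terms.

5/3

Column r2 is strictly dominated by r1 for the minimizer (it gives the maximizer more in every row).
The remaining 2×2 game on (a, b) × (r1, r3) has no saddle point. Let the maximizer play a with probability p; indifference gives −7p + 7(1−p) = 6p − (1−p), so p = 8/21.
Similarly the minimizer's optimal q on r1 is 1/3, and the value is -7·(1/3) + (6)·(2/3) = 5/3.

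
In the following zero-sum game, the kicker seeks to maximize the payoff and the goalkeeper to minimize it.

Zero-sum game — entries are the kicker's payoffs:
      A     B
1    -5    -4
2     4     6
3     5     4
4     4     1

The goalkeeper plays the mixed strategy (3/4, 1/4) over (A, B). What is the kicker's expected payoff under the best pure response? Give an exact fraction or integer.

1: (-5)·(3/4) + (-4)·(1/4) = -19/4.
2: (4)·(3/4) + (6)·(1/4) = 9/2.
3: (5)·(3/4) + (4)·(1/4) = 19/4.
4: (4)·(3/4) + (1)·(1/4) = 13/4.
The best pure response is 3 with expected payoff 19/4.

19/4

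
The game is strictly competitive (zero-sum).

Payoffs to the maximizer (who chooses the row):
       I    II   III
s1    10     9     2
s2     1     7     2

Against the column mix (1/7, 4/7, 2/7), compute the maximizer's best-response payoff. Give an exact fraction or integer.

s1: (10)·(1/7) + (9)·(4/7) + (2)·(2/7) = 50/7.
s2: (1)·(1/7) + (7)·(4/7) + (2)·(2/7) = 33/7.
The best pure response is s1 with expected payoff 50/7.

50/7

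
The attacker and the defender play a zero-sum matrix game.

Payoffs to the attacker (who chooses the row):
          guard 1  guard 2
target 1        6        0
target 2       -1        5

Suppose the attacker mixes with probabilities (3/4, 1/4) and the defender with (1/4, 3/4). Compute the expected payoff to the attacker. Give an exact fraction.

Against (1/4, 3/4), each row's expected payoff is target 1: 3/2; target 2: 7/2.
Taking the (3/4, 1/4)-weighted average: (3/4)·(3/2) + (1/4)·(7/2) = 2.

2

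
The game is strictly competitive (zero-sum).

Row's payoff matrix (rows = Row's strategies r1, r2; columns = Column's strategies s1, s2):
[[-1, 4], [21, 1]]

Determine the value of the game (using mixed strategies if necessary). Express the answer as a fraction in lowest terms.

17/5

Row minima are -1 and 1, so Row's maximin is 1; column maxima are 21 and 4, so Column's minimax is 4. These differ, so the equilibrium is in mixed strategies.
Let Row play r1 with probability p. Column is indifferent when −p + 21(1−p) = 4p + (1−p), giving p = 4/5.
Let Column play s1 with probability q. Row is indifferent when −q + 4(1−q) = 21q + (1−q), giving q = 3/25.
The value is -1·(3/25) + (4)·(22/25) = 17/5.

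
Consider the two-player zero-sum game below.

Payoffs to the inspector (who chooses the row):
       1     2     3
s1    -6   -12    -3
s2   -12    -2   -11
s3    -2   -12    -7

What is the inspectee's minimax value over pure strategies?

The worst case (largest entry) in each column is 1: -2, 2: -2, 3: -3.
The best (smallest) of these is -3.

-3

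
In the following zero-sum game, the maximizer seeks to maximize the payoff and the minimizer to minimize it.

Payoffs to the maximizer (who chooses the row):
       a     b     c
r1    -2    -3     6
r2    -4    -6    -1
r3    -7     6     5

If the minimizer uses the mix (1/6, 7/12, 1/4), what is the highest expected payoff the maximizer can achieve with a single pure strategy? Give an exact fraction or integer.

r1: (-2)·(1/6) + (-3)·(7/12) + (6)·(1/4) = -7/12.
r2: (-4)·(1/6) + (-6)·(7/12) + (-1)·(1/4) = -53/12.
r3: (-7)·(1/6) + (6)·(7/12) + (5)·(1/4) = 43/12.
The best pure response is r3 with expected payoff 43/12.

43/12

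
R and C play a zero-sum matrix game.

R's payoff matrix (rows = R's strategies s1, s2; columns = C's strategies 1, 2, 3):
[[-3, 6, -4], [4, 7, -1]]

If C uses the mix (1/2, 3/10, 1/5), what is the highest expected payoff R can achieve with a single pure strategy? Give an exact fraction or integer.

s1: (-3)·(1/2) + (6)·(3/10) + (-4)·(1/5) = -1/2.
s2: (4)·(1/2) + (7)·(3/10) + (-1)·(1/5) = 39/10.
The best pure response is s2 with expected payoff 39/10.

39/10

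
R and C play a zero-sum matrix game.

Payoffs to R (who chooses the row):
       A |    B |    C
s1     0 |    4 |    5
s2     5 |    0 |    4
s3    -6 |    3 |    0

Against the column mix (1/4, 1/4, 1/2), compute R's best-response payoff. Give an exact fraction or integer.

s1: (0)·(1/4) + (4)·(1/4) + (5)·(1/2) = 7/2.
s2: (5)·(1/4) + (0)·(1/4) + (4)·(1/2) = 13/4.
s3: (-6)·(1/4) + (3)·(1/4) + (0)·(1/2) = -3/4.
The best pure response is s1 with expected payoff 7/2.

7/2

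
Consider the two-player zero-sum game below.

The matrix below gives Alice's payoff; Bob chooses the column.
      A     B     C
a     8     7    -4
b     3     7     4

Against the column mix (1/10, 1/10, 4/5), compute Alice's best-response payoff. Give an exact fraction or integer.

21/5

a: (8)·(1/10) + (7)·(1/10) + (-4)·(4/5) = -17/10.
b: (3)·(1/10) + (7)·(1/10) + (4)·(4/5) = 21/5.
The best pure response is b with expected payoff 21/5.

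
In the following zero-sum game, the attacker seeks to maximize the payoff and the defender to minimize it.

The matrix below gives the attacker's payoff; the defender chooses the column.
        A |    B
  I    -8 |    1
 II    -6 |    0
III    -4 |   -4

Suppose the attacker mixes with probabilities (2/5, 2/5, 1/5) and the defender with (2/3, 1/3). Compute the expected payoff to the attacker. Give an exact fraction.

Against (2/3, 1/3), each row's expected payoff is I: -5; II: -4; III: -4.
Taking the (2/5, 2/5, 1/5)-weighted average: (2/5)·(-5) + (2/5)·(-4) + (1/5)·(-4) = -22/5.

-22/5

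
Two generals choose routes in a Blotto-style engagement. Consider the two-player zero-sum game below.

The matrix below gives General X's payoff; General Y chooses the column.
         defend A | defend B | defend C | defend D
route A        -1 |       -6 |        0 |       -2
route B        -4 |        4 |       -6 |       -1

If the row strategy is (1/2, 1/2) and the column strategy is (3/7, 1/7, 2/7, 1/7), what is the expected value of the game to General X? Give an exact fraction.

-16/7

Against (3/7, 1/7, 2/7, 1/7), each row's expected payoff is route A: -11/7; route B: -3.
Taking the (1/2, 1/2)-weighted average: (1/2)·(-11/7) + (1/2)·(-3) = -16/7.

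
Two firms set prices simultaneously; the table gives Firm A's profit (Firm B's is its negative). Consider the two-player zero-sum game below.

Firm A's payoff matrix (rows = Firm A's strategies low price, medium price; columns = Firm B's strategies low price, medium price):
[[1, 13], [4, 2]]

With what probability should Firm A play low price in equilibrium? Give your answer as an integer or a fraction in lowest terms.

Row minima are 1 and 2, so Firm A's maximin is 2; column maxima are 4 and 13, so Firm B's minimax is 4. These differ, so the equilibrium is in mixed strategies.
Let Firm A play low price with probability p. Firm B is indifferent when p + 4(1−p) = 13p + 2(1−p), giving p = 1/7.

1/7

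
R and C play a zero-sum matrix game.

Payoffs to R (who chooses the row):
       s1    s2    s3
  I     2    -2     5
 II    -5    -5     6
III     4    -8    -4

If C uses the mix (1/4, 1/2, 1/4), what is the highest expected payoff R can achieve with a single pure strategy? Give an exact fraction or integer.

3/4

I: (2)·(1/4) + (-2)·(1/2) + (5)·(1/4) = 3/4.
II: (-5)·(1/4) + (-5)·(1/2) + (6)·(1/4) = -9/4.
III: (4)·(1/4) + (-8)·(1/2) + (-4)·(1/4) = -4.
The best pure response is I with expected payoff 3/4.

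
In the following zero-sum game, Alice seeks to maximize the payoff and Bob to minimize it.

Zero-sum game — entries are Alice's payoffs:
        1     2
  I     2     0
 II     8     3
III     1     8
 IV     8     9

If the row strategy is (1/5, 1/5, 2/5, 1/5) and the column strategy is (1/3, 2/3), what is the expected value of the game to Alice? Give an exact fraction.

76/15

Against (1/3, 2/3), each row's expected payoff is I: 2/3; II: 14/3; III: 17/3; IV: 26/3.
Taking the (1/5, 1/5, 2/5, 1/5)-weighted average: (1/5)·(2/3) + (1/5)·(14/3) + (2/5)·(17/3) + (1/5)·(26/3) = 76/15.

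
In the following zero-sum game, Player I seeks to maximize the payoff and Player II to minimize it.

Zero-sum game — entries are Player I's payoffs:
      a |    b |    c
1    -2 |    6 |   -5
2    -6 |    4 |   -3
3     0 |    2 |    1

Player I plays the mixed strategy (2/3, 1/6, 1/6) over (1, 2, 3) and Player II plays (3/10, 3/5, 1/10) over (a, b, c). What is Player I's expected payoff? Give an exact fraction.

Against (3/10, 3/5, 1/10), each row's expected payoff is 1: 5/2; 2: 3/10; 3: 13/10.
Taking the (2/3, 1/6, 1/6)-weighted average: (2/3)·(5/2) + (1/6)·(3/10) + (1/6)·(13/10) = 29/15.

29/15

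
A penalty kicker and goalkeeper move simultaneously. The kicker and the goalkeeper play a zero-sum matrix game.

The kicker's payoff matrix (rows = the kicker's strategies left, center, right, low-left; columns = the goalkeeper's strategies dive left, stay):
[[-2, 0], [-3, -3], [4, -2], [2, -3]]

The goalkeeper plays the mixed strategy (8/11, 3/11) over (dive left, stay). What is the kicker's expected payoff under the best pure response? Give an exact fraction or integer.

26/11

left: (-2)·(8/11) + (0)·(3/11) = -16/11.
center: (-3)·(8/11) + (-3)·(3/11) = -3.
right: (4)·(8/11) + (-2)·(3/11) = 26/11.
low-left: (2)·(8/11) + (-3)·(3/11) = 7/11.
The best pure response is right with expected payoff 26/11.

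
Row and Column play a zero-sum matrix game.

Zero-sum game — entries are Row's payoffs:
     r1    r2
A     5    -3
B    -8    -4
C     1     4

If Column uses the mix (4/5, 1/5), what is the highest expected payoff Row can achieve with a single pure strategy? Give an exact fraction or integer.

17/5

A: (5)·(4/5) + (-3)·(1/5) = 17/5.
B: (-8)·(4/5) + (-4)·(1/5) = -36/5.
C: (1)·(4/5) + (4)·(1/5) = 8/5.
The best pure response is A with expected payoff 17/5.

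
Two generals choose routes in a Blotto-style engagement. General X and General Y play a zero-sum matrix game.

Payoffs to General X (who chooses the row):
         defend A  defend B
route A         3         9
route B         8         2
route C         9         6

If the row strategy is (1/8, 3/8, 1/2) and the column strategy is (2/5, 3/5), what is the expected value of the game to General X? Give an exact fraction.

243/40

Against (2/5, 3/5), each row's expected payoff is route A: 33/5; route B: 22/5; route C: 36/5.
Taking the (1/8, 3/8, 1/2)-weighted average: (1/8)·(33/5) + (3/8)·(22/5) + (1/2)·(36/5) = 243/40.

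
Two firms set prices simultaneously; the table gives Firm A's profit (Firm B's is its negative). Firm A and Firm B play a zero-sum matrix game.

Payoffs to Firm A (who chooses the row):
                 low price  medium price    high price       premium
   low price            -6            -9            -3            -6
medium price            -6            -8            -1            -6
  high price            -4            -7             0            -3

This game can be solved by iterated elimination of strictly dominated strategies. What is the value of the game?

-7

Column high price is strictly dominated by low price for Firm B (-6<-3, -6<-1, -4<0); eliminate high price.
Row low price is strictly dominated by row high price (-4>-6, -7>-9, -3>-6); eliminate low price.
Column low price is strictly dominated by medium price for Firm B (-8<-6, -7<-4); eliminate low price.
Row medium price is strictly dominated by row high price (-7>-8, -3>-6); eliminate medium price.
Column premium is strictly dominated by medium price for Firm B (-7<-3); eliminate premium.
Only (high price, medium price) remains, with payoff -7.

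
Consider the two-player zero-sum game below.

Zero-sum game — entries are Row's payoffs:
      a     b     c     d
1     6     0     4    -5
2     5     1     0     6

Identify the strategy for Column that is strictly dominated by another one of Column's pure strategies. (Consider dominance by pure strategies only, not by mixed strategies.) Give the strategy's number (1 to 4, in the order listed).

Column prefers columns that give Row less. Compare a with b: 0 < 6, 1 < 5.
So b strictly dominates a for Column; a is strictly dominated.

1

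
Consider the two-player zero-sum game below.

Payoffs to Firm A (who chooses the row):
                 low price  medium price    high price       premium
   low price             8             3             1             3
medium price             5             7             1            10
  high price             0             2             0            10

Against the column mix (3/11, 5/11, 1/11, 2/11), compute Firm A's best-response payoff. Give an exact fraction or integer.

low price: (8)·(3/11) + (3)·(5/11) + (1)·(1/11) + (3)·(2/11) = 46/11.
medium price: (5)·(3/11) + (7)·(5/11) + (1)·(1/11) + (10)·(2/11) = 71/11.
high price: (0)·(3/11) + (2)·(5/11) + (0)·(1/11) + (10)·(2/11) = 30/11.
The best pure response is medium price with expected payoff 71/11.

71/11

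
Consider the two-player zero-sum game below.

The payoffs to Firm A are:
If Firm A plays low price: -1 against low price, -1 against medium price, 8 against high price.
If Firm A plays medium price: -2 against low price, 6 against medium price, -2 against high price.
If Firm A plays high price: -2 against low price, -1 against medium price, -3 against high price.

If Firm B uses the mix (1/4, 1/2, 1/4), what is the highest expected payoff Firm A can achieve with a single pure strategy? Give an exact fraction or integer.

low price: (-1)·(1/4) + (-1)·(1/2) + (8)·(1/4) = 5/4.
medium price: (-2)·(1/4) + (6)·(1/2) + (-2)·(1/4) = 2.
high price: (-2)·(1/4) + (-1)·(1/2) + (-3)·(1/4) = -7/4.
The best pure response is medium price with expected payoff 2.

2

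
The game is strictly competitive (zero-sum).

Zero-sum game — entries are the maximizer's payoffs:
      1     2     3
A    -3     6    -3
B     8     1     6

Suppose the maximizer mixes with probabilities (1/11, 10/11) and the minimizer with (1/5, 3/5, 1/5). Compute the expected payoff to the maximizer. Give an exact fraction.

182/55

Against (1/5, 3/5, 1/5), each row's expected payoff is A: 12/5; B: 17/5.
Taking the (1/11, 10/11)-weighted average: (1/11)·(12/5) + (10/11)·(17/5) = 182/55.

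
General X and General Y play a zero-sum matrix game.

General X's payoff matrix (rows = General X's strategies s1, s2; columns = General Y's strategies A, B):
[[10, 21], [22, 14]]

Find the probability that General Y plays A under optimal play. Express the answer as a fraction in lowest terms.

Row minima are 10 and 14, so General X's maximin is 14; column maxima are 22 and 21, so General Y's minimax is 21. These differ, so the equilibrium is in mixed strategies.
Let General Y play A with probability q. General X is indifferent when 10q + 21(1−q) = 22q + 14(1−q), giving q = 7/19.

7/19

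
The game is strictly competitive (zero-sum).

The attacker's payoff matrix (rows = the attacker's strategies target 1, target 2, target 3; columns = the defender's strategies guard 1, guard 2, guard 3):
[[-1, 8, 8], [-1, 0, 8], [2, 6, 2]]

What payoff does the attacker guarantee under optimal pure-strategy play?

2

Row minima: -1, -1, 2 → the attacker's maximin is 2.
Column maxima: 2, 8, 8 → the defender's minimax is 2.
They coincide at (target 3, guard 1), so the value is 2.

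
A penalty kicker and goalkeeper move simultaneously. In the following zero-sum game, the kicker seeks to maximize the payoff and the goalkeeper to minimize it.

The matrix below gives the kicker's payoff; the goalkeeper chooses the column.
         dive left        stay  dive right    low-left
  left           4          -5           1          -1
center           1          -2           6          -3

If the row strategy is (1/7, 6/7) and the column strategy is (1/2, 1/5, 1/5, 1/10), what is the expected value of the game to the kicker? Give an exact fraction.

71/70

Against (1/2, 1/5, 1/5, 1/10), each row's expected payoff is left: 11/10; center: 1.
Taking the (1/7, 6/7)-weighted average: (1/7)·(11/10) + (6/7)·(1) = 71/70.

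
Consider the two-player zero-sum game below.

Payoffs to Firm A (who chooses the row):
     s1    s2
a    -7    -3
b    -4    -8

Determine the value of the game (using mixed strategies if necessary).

-11/2

Row minima are -7 and -8, so Firm A's maximin is -7; column maxima are -4 and -3, so Firm B's minimax is -4. These differ, so the equilibrium is in mixed strategies.
Let Firm A play a with probability p. Firm B is indifferent when −7p − 4(1−p) = −3p − 8(1−p), giving p = 1/2.
Let Firm B play s1 with probability q. Firm A is indifferent when −7q − 3(1−q) = −4q − 8(1−q), giving q = 5/8.
The value is -7·(5/8) + (-3)·(3/8) = -11/2.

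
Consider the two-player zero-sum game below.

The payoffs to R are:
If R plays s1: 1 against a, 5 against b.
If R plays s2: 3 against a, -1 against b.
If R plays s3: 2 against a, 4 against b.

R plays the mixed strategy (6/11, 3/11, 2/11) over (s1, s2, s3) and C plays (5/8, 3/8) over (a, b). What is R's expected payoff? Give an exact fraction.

Against (5/8, 3/8), each row's expected payoff is s1: 5/2; s2: 3/2; s3: 11/4.
Taking the (6/11, 3/11, 2/11)-weighted average: (6/11)·(5/2) + (3/11)·(3/2) + (2/11)·(11/4) = 25/11.

25/11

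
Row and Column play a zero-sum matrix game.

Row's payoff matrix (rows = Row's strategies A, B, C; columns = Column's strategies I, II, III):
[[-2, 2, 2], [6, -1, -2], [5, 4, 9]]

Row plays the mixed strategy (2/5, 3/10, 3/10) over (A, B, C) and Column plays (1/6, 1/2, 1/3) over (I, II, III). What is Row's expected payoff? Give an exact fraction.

Against (1/6, 1/2, 1/3), each row's expected payoff is A: 4/3; B: -1/6; C: 35/6.
Taking the (2/5, 3/10, 3/10)-weighted average: (2/5)·(4/3) + (3/10)·(-1/6) + (3/10)·(35/6) = 67/30.

67/30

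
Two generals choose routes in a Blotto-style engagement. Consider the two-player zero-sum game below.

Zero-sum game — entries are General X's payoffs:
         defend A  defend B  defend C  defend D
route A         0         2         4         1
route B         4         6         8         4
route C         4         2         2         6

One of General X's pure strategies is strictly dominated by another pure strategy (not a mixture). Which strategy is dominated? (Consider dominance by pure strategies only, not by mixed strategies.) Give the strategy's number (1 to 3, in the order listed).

1

Compare route A with route B: 4 > 0, 6 > 2, 8 > 4, 4 > 1.
So route B strictly dominates route A for General X; route A is strictly dominated.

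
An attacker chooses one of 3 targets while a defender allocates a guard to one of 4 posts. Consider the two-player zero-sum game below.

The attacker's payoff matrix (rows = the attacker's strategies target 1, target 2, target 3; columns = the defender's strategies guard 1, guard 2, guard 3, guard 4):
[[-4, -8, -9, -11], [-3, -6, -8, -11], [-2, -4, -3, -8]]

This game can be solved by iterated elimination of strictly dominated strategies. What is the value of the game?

Row target 1 is strictly dominated by row target 3 (-2>-4, -4>-8, -3>-9, -8>-11); eliminate target 1.
Column guard 1 is strictly dominated by guard 2 for the defender (-6<-3, -4<-2); eliminate guard 1.
Column guard 3 is strictly dominated by guard 4 for the defender (-11<-8, -8<-3); eliminate guard 3.
Column guard 2 is strictly dominated by guard 4 for the defender (-11<-6, -8<-4); eliminate guard 2.
Row target 2 is strictly dominated by row target 3 (-8>-11); eliminate target 2.
Only (target 3, guard 4) remains, with payoff -8.

-8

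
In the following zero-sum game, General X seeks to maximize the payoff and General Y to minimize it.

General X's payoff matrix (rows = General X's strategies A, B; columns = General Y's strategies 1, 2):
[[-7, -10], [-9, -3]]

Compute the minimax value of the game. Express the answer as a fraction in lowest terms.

Row minima are -10 and -9, so General X's maximin is -9; column maxima are -7 and -3, so General Y's minimax is -7. These differ, so the equilibrium is in mixed strategies.
Let General X play A with probability p. General Y is indifferent when −7p − 9(1−p) = −10p − 3(1−p), giving p = 2/3.
Let General Y play 1 with probability q. General X is indifferent when −7q − 10(1−q) = −9q − 3(1−q), giving q = 7/9.
The value is -7·(7/9) + (-10)·(2/9) = -23/3.

-23/3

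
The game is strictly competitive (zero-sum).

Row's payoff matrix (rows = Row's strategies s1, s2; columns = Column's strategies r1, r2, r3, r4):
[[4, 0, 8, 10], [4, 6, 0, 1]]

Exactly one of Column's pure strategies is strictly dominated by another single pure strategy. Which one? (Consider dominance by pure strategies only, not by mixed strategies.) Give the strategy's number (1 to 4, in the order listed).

Column prefers columns that give Row less. Compare r4 with r3: 8 < 10, 0 < 1.
So r3 strictly dominates r4 for Column; r4 is strictly dominated.

4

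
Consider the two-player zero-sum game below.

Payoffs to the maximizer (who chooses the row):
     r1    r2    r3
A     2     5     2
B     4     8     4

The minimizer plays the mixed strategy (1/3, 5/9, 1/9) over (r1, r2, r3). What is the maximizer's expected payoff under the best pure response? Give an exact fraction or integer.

A: (2)·(1/3) + (5)·(5/9) + (2)·(1/9) = 11/3.
B: (4)·(1/3) + (8)·(5/9) + (4)·(1/9) = 56/9.
The best pure response is B with expected payoff 56/9.

56/9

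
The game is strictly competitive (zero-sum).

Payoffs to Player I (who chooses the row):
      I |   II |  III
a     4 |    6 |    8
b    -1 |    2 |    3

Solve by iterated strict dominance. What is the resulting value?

4

Column III is strictly dominated by I for Player II (4<8, -1<3); eliminate III.
Row b is strictly dominated by row a (4>-1, 6>2); eliminate b.
Column II is strictly dominated by I for Player II (4<6); eliminate II.
Only (a, I) remains, with payoff 4.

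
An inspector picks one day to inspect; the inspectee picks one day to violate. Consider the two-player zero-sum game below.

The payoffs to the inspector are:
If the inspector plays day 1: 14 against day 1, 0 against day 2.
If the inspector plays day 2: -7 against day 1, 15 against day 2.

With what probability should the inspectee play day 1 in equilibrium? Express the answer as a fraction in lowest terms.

Row minima are 0 and -7, so the inspector's maximin is 0; column maxima are 14 and 15, so the inspectee's minimax is 14. These differ, so the equilibrium is in mixed strategies.
Let the inspectee play day 1 with probability q. The inspector is indifferent when 14q = −7q + 15(1−q), giving q = 5/12.

5/12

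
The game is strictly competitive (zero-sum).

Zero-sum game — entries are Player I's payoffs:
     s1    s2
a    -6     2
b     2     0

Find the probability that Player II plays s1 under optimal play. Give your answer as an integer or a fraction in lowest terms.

Row minima are -6 and 0, so Player I's maximin is 0; column maxima are 2 and 2, so Player II's minimax is 2. These differ, so the equilibrium is in mixed strategies.
Let Player II play s1 with probability q. Player I is indifferent when −6q + 2(1−q) = 2q, giving q = 1/5.

1/5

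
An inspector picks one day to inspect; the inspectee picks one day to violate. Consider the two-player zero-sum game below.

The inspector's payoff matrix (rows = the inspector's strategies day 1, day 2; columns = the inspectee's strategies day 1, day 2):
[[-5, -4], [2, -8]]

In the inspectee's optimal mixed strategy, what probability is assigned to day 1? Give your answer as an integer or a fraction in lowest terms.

4/11

Row minima are -5 and -8, so the inspector's maximin is -5; column maxima are 2 and -4, so the inspectee's minimax is -4. These differ, so the equilibrium is in mixed strategies.
Let the inspectee play day 1 with probability q. The inspector is indifferent when −5q − 4(1−q) = 2q − 8(1−q), giving q = 4/11.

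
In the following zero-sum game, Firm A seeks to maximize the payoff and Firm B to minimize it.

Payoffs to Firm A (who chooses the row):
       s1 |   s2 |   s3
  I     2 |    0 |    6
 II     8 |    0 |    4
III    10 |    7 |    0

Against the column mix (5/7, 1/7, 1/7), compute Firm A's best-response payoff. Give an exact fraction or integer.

57/7

I: (2)·(5/7) + (0)·(1/7) + (6)·(1/7) = 16/7.
II: (8)·(5/7) + (0)·(1/7) + (4)·(1/7) = 44/7.
III: (10)·(5/7) + (7)·(1/7) + (0)·(1/7) = 57/7.
The best pure response is III with expected payoff 57/7.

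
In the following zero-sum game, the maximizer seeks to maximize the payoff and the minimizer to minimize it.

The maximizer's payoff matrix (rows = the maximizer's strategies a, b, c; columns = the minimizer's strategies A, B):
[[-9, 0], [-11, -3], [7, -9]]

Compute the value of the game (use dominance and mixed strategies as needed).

-81/25

Row b is strictly dominated by row a, so the maximizer never plays it.
The remaining 2×2 game on (a, c) × (A, B) has no saddle point. Let the maximizer play a with probability p; indifference gives −9p + 7(1−p) = −9(1−p), so p = 16/25.
Similarly the minimizer's optimal q on A is 9/25, and the value is -9·(9/25) + (0)·(16/25) = -81/25.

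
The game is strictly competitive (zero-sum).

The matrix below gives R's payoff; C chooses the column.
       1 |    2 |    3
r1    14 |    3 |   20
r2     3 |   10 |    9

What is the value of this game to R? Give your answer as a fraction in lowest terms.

Column 3 is strictly dominated by 1 for C (it gives R more in every row).
The remaining 2×2 game on (r1, r2) × (1, 2) has no saddle point. Let R play r1 with probability p; indifference gives 14p + 3(1−p) = 3p + 10(1−p), so p = 7/18.
Similarly C's optimal q on 1 is 7/18, and the value is 14·(7/18) + (3)·(11/18) = 131/18.

131/18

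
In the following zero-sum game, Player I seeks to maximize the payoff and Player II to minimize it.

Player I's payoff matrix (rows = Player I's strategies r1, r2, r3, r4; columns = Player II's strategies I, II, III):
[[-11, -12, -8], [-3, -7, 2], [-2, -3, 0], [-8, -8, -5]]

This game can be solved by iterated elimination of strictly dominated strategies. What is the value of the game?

-3

Row r1 is strictly dominated by row r2 (-3>-11, -7>-12, 2>-8); eliminate r1.
Row r4 is strictly dominated by row r2 (-3>-8, -7>-8, 2>-5); eliminate r4.
Column I is strictly dominated by II for Player II (-7<-3, -3<-2); eliminate I.
Column III is strictly dominated by II for Player II (-7<2, -3<0); eliminate III.
Row r2 is strictly dominated by row r3 (-3>-7); eliminate r2.
Only (r3, II) remains, with payoff -3.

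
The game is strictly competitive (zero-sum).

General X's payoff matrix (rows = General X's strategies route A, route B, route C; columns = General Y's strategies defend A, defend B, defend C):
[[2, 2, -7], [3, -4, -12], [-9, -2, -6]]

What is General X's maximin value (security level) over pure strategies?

-7

The worst-case payoff for each row is route A: -7, route B: -12, route C: -9.
The best of these is -7.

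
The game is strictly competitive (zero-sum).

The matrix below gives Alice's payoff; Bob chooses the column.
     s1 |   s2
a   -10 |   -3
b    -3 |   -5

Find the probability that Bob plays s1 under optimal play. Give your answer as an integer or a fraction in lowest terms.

Row minima are -10 and -5, so Alice's maximin is -5; column maxima are -3 and -3, so Bob's minimax is -3. These differ, so the equilibrium is in mixed strategies.
Let Bob play s1 with probability q. Alice is indifferent when −10q − 3(1−q) = −3q − 5(1−q), giving q = 2/9.

2/9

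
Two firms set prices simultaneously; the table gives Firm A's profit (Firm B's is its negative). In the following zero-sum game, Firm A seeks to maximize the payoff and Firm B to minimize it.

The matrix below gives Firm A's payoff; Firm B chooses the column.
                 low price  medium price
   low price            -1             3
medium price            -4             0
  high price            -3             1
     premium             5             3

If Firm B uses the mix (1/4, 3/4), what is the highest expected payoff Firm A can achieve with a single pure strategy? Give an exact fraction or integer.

7/2

low price: (-1)·(1/4) + (3)·(3/4) = 2.
medium price: (-4)·(1/4) + (0)·(3/4) = -1.
high price: (-3)·(1/4) + (1)·(3/4) = 0.
premium: (5)·(1/4) + (3)·(3/4) = 7/2.
The best pure response is premium with expected payoff 7/2.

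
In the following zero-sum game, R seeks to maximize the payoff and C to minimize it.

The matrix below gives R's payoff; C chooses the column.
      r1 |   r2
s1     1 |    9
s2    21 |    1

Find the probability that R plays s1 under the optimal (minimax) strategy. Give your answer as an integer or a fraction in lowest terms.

Row minima are 1 and 1, so R's maximin is 1; column maxima are 21 and 9, so C's minimax is 9. These differ, so the equilibrium is in mixed strategies.
Let R play s1 with probability p. C is indifferent when p + 21(1−p) = 9p + (1−p), giving p = 5/7.

5/7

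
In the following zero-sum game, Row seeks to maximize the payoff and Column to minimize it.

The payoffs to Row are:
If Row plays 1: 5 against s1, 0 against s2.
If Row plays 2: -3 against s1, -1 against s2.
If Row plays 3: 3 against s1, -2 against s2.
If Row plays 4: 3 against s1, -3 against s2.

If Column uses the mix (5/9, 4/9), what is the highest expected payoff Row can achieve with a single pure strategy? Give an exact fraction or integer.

25/9

1: (5)·(5/9) + (0)·(4/9) = 25/9.
2: (-3)·(5/9) + (-1)·(4/9) = -19/9.
3: (3)·(5/9) + (-2)·(4/9) = 7/9.
4: (3)·(5/9) + (-3)·(4/9) = 1/3.
The best pure response is 1 with expected payoff 25/9.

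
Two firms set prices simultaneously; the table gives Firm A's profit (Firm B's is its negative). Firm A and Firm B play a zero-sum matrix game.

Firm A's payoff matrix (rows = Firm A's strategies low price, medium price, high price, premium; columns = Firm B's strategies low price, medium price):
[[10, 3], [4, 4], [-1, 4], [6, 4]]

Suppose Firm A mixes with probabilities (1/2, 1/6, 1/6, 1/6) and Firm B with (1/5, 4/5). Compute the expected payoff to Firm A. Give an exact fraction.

41/10

Against (1/5, 4/5), each row's expected payoff is low price: 22/5; medium price: 4; high price: 3; premium: 22/5.
Taking the (1/2, 1/6, 1/6, 1/6)-weighted average: (1/2)·(22/5) + (1/6)·(4) + (1/6)·(3) + (1/6)·(22/5) = 41/10.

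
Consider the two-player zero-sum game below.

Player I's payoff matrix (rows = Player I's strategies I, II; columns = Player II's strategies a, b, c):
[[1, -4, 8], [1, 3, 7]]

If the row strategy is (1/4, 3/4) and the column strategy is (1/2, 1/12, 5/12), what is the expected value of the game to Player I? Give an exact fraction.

29/8

Against (1/2, 1/12, 5/12), each row's expected payoff is I: 7/2; II: 11/3.
Taking the (1/4, 3/4)-weighted average: (1/4)·(7/2) + (3/4)·(11/3) = 29/8.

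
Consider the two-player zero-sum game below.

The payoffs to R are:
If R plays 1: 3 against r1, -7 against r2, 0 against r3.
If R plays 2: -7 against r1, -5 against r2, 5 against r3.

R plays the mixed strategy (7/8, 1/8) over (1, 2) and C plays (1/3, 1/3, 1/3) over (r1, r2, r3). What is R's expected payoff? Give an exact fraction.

Against (1/3, 1/3, 1/3), each row's expected payoff is 1: -4/3; 2: -7/3.
Taking the (7/8, 1/8)-weighted average: (7/8)·(-4/3) + (1/8)·(-7/3) = -35/24.

-35/24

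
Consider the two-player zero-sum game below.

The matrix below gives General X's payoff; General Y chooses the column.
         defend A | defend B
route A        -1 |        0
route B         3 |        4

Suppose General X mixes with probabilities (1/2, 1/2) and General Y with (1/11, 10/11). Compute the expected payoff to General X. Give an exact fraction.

Against (1/11, 10/11), each row's expected payoff is route A: -1/11; route B: 43/11.
Taking the (1/2, 1/2)-weighted average: (1/2)·(-1/11) + (1/2)·(43/11) = 21/11.

21/11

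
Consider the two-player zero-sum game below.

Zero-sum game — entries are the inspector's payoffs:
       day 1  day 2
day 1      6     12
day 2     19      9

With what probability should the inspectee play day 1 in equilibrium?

Row minima are 6 and 9, so the inspector's maximin is 9; column maxima are 19 and 12, so the inspectee's minimax is 12. These differ, so the equilibrium is in mixed strategies.
Let the inspectee play day 1 with probability q. The inspector is indifferent when 6q + 12(1−q) = 19q + 9(1−q), giving q = 3/16.

3/16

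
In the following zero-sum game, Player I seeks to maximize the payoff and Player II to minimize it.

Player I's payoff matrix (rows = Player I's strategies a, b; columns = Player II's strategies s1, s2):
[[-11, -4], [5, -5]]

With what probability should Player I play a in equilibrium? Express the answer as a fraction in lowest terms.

10/17

Row minima are -11 and -5, so Player I's maximin is -5; column maxima are 5 and -4, so Player II's minimax is -4. These differ, so the equilibrium is in mixed strategies.
Let Player I play a with probability p. Player II is indifferent when −11p + 5(1−p) = −4p − 5(1−p), giving p = 10/17.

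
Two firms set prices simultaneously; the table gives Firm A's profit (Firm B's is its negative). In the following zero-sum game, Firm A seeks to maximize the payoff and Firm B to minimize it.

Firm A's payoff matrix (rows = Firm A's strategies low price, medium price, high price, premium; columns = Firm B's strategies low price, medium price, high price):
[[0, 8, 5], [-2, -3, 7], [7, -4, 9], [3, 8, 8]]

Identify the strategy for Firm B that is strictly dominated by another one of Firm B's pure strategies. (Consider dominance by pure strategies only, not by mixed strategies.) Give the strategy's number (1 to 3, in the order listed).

3

Firm B prefers columns that give Firm A less. Compare high price with low price: 0 < 5, -2 < 7, 7 < 9, 3 < 8.
So low price strictly dominates high price for Firm B; high price is strictly dominated.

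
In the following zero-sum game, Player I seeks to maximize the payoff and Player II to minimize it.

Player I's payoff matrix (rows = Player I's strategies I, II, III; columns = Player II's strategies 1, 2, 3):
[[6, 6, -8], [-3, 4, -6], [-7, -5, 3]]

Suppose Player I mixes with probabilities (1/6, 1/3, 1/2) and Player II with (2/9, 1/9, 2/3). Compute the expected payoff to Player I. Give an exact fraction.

Against (2/9, 1/9, 2/3), each row's expected payoff is I: -10/3; II: -38/9; III: -1/9.
Taking the (1/6, 1/3, 1/2)-weighted average: (1/6)·(-10/3) + (1/3)·(-38/9) + (1/2)·(-1/9) = -109/54.

-109/54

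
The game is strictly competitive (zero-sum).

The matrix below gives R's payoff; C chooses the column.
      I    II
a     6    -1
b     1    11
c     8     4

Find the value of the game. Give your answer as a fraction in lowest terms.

6

Row a is strictly dominated by row c, so R never plays it.
The remaining 2×2 game on (b, c) × (I, II) has no saddle point. Let R play b with probability p; indifference gives p + 8(1−p) = 11p + 4(1−p), so p = 2/7.
Similarly C's optimal q on I is 1/2, and the value is 1·(1/2) + (11)·(1/2) = 6.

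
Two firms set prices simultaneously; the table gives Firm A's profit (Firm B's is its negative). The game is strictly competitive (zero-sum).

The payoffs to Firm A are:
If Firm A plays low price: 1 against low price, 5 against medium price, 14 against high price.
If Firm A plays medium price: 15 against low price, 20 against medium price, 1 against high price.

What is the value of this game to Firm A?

209/27

Column medium price is strictly dominated by low price for Firm B (it gives Firm A more in every row).
The remaining 2×2 game on (low price, medium price) × (low price, high price) has no saddle point. Let Firm A play low price with probability p; indifference gives p + 15(1−p) = 14p + (1−p), so p = 14/27.
Similarly Firm B's optimal q on low price is 13/27, and the value is 1·(13/27) + (14)·(14/27) = 209/27.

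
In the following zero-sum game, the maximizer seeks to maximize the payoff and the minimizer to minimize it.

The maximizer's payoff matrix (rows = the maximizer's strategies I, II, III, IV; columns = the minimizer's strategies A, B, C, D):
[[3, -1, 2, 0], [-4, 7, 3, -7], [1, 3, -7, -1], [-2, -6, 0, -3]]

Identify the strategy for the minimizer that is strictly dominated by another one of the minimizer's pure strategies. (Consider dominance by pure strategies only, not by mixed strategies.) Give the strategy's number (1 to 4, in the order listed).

1

The minimizer prefers columns that give the maximizer less. Compare A with D: 0 < 3, -7 < -4, -1 < 1, -3 < -2.
So D strictly dominates A for the minimizer; A is strictly dominated.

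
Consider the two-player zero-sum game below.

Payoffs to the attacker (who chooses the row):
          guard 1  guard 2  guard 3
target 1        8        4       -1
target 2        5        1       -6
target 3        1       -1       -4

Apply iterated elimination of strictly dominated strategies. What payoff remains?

Column guard 2 is strictly dominated by guard 3 for the defender (-1<4, -6<1, -4<-1); eliminate guard 2.
Row target 2 is strictly dominated by row target 1 (8>5, -1>-6); eliminate target 2.
Column guard 1 is strictly dominated by guard 3 for the defender (-1<8, -4<1); eliminate guard 1.
Row target 3 is strictly dominated by row target 1 (-1>-4); eliminate target 3.
Only (target 1, guard 3) remains, with payoff -1.

-1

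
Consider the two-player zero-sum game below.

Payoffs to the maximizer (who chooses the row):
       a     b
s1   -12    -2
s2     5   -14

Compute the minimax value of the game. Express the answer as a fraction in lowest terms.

Row minima are -12 and -14, so the maximizer's maximin is -12; column maxima are 5 and -2, so the minimizer's minimax is -2. These differ, so the equilibrium is in mixed strategies.
Let the maximizer play s1 with probability p. The minimizer is indifferent when −12p + 5(1−p) = −2p − 14(1−p), giving p = 19/29.
Let the minimizer play a with probability q. The maximizer is indifferent when −12q − 2(1−q) = 5q − 14(1−q), giving q = 12/29.
The value is -12·(12/29) + (-2)·(17/29) = -178/29.

-178/29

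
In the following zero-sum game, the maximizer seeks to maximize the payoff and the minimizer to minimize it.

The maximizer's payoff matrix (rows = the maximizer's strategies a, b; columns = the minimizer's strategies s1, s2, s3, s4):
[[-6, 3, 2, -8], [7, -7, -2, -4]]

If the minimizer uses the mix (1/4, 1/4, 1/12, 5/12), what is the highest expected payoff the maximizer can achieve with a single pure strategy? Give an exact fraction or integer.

a: (-6)·(1/4) + (3)·(1/4) + (2)·(1/12) + (-8)·(5/12) = -47/12.
b: (7)·(1/4) + (-7)·(1/4) + (-2)·(1/12) + (-4)·(5/12) = -11/6.
The best pure response is b with expected payoff -11/6.

-11/6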